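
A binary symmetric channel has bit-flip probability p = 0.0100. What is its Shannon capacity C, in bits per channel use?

For BSC with error probability p:
C = 1 - H(p) where H(p) is binary entropy
H(0.0100) = -0.0100 × log₂(0.0100) - 0.9900 × log₂(0.9900)
H(p) = 0.0808
C = 1 - 0.0808 = 0.9192 bits/use


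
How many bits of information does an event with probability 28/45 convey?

Information content I(x) = -log₂(p(x))
I = -log₂(28/45) = -log₂(0.6222)
I = 0.6845 bits


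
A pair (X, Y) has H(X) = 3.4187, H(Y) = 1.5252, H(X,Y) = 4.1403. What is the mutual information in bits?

I(X;Y) = H(X) + H(Y) - H(X,Y)
I(X;Y) = 3.4187 + 1.5252 - 4.1403 = 0.8036 bits


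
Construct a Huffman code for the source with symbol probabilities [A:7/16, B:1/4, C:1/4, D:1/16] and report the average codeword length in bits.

Huffman tree construction:
Combine smallest probabilities repeatedly
Resulting codes:
  A: 0 (length 1)
  B: 111 (length 3)
  C: 10 (length 2)
  D: 110 (length 3)
Average length = Σ p(s) × length(s) = 1.8750 bits


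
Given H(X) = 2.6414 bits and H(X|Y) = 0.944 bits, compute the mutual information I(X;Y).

I(X;Y) = H(X) - H(X|Y)
I(X;Y) = 2.6414 - 0.944 = 1.6974 bits


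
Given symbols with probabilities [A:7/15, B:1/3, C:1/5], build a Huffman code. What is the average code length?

Huffman tree construction:
Combine smallest probabilities repeatedly
Resulting codes:
  A: 0 (length 1)
  B: 11 (length 2)
  C: 10 (length 2)
Average length = Σ p(s) × length(s) = 1.5333 bits


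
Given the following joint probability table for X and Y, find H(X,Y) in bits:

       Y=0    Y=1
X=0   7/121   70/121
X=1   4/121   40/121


H(X,Y) = -Σ p(x,y) log₂ p(x,y)
  p(0,0)=7/121: -0.0579 × log₂(0.0579) = 0.2379
  p(0,1)=70/121: -0.5785 × log₂(0.5785) = 0.4568
  p(1,0)=4/121: -0.0331 × log₂(0.0331) = 0.1626
  p(1,1)=40/121: -0.3306 × log₂(0.3306) = 0.5279
H(X,Y) = 1.3852 bits


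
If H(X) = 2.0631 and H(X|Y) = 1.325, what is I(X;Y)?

I(X;Y) = H(X) - H(X|Y)
I(X;Y) = 2.0631 - 1.325 = 0.7381 bits


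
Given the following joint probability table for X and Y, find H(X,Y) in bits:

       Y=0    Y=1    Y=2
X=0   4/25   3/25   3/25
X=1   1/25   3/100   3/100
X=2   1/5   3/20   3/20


H(X,Y) = -Σ p(x,y) log₂ p(x,y)
  p(0,0)=4/25: -0.1600 × log₂(0.1600) = 0.4230
  p(0,1)=3/25: -0.1200 × log₂(0.1200) = 0.3671
  p(0,2)=3/25: -0.1200 × log₂(0.1200) = 0.3671
  p(1,0)=1/25: -0.0400 × log₂(0.0400) = 0.1858
  p(1,1)=3/100: -0.0300 × log₂(0.0300) = 0.1518
  p(1,2)=3/100: -0.0300 × log₂(0.0300) = 0.1518
  p(2,0)=1/5: -0.2000 × log₂(0.2000) = 0.4644
  p(2,1)=3/20: -0.1500 × log₂(0.1500) = 0.4105
  p(2,2)=3/20: -0.1500 × log₂(0.1500) = 0.4105
H(X,Y) = 2.9319 bits


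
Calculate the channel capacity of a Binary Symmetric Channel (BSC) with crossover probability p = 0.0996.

For BSC with error probability p:
C = 1 - H(p) where H(p) is binary entropy
H(0.0996) = -0.0996 × log₂(0.0996) - 0.9004 × log₂(0.9004)
H(p) = 0.4677
C = 1 - 0.4677 = 0.5323 bits/use


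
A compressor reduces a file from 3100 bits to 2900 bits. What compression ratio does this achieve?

Compression ratio = Original / Compressed
= 3100 / 2900 = 1.07:1


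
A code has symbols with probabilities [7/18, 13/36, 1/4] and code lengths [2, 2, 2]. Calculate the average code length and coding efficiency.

Average length L = Σ p_i × l_i = 2.0000 bits
Entropy H = 1.5605 bits
Efficiency η = H/L × 100% = 78.03%


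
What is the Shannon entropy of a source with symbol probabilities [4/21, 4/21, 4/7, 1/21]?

H(X) = -Σ p(x) log₂ p(x)
  -4/21 × log₂(4/21) = 0.4557
  -4/21 × log₂(4/21) = 0.4557
  -4/7 × log₂(4/7) = 0.4613
  -1/21 × log₂(1/21) = 0.2092
H(X) = 1.5819 bits


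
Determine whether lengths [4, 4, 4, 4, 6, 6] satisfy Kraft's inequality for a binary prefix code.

Kraft inequality: Σ 2^(-l_i) ≤ 1 for prefix-free code
Calculating: 2^(-4) + 2^(-4) + 2^(-4) + 2^(-4) + 2^(-6) + 2^(-6)
= 0.0625 + 0.0625 + 0.0625 + 0.0625 + 0.015625 + 0.015625
= 0.2812
Since 0.2812 ≤ 1, prefix-free code exists


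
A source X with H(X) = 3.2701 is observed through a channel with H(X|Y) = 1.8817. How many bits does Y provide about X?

I(X;Y) = H(X) - H(X|Y)
I(X;Y) = 3.2701 - 1.8817 = 1.3884 bits


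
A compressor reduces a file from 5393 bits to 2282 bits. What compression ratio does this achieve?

Compression ratio = Original / Compressed
= 5393 / 2282 = 2.36:1


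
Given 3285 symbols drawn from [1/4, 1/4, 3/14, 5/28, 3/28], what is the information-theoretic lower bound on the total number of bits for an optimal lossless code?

Entropy H = 2.2653 bits/symbol
Minimum bits = H × n = 2.2653 × 3285
= 7441.54 bits


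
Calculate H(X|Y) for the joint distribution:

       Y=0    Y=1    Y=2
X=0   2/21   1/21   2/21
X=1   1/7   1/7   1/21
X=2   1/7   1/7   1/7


H(X|Y) = Σ_y p(y) H(X|Y=y)
  p(Y=0) = 8/21, H(X|Y=0) = 1.5613
  p(Y=1) = 1/3, H(X|Y=1) = 1.4488
  p(Y=2) = 2/7, H(X|Y=2) = 1.4591
H(X|Y) = 0.3810×1.5613 + 0.3333×1.4488 + 0.2857×1.4591 = 1.4946 bits


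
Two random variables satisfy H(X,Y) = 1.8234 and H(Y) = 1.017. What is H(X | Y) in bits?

Chain rule: H(X,Y) = H(X|Y) + H(Y)
H(X|Y) = H(X,Y) - H(Y) = 1.8234 - 1.017 = 0.8064 bits


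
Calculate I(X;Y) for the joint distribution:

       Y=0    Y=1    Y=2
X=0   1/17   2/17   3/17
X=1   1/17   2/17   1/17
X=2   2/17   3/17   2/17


H(X) = 1.5486, H(Y) = 1.5486, H(X,Y) = 3.0575
I(X;Y) = H(X) + H(Y) - H(X,Y) = 0.0397 bits


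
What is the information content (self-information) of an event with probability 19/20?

Information content I(x) = -log₂(p(x))
I = -log₂(19/20) = -log₂(0.9500)
I = 0.0740 bits


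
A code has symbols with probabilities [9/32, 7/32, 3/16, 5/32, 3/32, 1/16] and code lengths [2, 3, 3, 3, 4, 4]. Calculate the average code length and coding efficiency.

Average length L = Σ p_i × l_i = 2.8750 bits
Entropy H = 2.4358 bits
Efficiency η = H/L × 100% = 84.72%


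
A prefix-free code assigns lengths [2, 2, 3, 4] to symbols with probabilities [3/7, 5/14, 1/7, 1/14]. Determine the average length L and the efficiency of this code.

Average length L = Σ p_i × l_i = 2.2857 bits
Entropy H = 1.7274 bits
Efficiency η = H/L × 100% = 75.57%


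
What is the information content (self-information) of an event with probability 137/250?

Information content I(x) = -log₂(p(x))
I = -log₂(137/250) = -log₂(0.5480)
I = 0.8678 bits


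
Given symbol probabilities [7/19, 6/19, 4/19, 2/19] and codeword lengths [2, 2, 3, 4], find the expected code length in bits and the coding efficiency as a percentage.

Average length L = Σ p_i × l_i = 2.4211 bits
Entropy H = 1.8710 bits
Efficiency η = H/L × 100% = 77.28%


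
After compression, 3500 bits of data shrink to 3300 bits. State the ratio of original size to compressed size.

Compression ratio = Original / Compressed
= 3500 / 3300 = 1.06:1


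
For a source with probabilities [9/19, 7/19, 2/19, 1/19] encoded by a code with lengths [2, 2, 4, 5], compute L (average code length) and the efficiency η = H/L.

Average length L = Σ p_i × l_i = 2.3684 bits
Entropy H = 1.6068 bits
Efficiency η = H/L × 100% = 67.84%


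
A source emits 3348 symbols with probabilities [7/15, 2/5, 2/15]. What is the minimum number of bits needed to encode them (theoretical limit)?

Entropy H = 1.4295 bits/symbol
Minimum bits = H × n = 1.4295 × 3348
= 4785.88 bits


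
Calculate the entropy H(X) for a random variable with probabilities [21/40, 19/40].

H(X) = -Σ p(x) log₂ p(x)
  -21/40 × log₂(21/40) = 0.4880
  -19/40 × log₂(19/40) = 0.5102
H(X) = 0.9982 bits


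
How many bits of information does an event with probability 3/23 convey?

Information content I(x) = -log₂(p(x))
I = -log₂(3/23) = -log₂(0.1304)
I = 2.9386 bits


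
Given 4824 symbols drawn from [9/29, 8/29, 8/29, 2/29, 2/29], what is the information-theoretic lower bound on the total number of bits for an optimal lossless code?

Entropy H = 2.0811 bits/symbol
Minimum bits = H × n = 2.0811 × 4824
= 10039.26 bits


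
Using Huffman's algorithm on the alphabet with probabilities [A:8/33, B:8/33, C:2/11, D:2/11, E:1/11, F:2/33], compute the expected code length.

Huffman tree construction:
Combine smallest probabilities repeatedly
Resulting codes:
  A: 01 (length 2)
  B: 10 (length 2)
  C: 111 (length 3)
  D: 00 (length 2)
  E: 1101 (length 4)
  F: 1100 (length 4)
Average length = Σ p(s) × length(s) = 2.4848 bits


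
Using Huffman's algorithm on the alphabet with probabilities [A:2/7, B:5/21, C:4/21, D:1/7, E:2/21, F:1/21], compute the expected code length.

Huffman tree construction:
Combine smallest probabilities repeatedly
Resulting codes:
  A: 10 (length 2)
  B: 01 (length 2)
  C: 00 (length 2)
  D: 110 (length 3)
  E: 1111 (length 4)
  F: 1110 (length 4)
Average length = Σ p(s) × length(s) = 2.4286 bits


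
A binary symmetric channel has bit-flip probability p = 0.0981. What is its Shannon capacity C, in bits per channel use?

For BSC with error probability p:
C = 1 - H(p) where H(p) is binary entropy
H(0.0981) = -0.0981 × log₂(0.0981) - 0.9019 × log₂(0.9019)
H(p) = 0.4629
C = 1 - 0.4629 = 0.5371 bits/use


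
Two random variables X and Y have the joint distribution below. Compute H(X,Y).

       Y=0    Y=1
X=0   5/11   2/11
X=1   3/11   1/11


H(X,Y) = -Σ p(x,y) log₂ p(x,y)
  p(0,0)=5/11: -0.4545 × log₂(0.4545) = 0.5170
  p(0,1)=2/11: -0.1818 × log₂(0.1818) = 0.4472
  p(1,0)=3/11: -0.2727 × log₂(0.2727) = 0.5112
  p(1,1)=1/11: -0.0909 × log₂(0.0909) = 0.3145
H(X,Y) = 1.7899 bits


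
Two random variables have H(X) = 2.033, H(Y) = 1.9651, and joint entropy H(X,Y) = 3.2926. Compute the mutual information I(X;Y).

I(X;Y) = H(X) + H(Y) - H(X,Y)
I(X;Y) = 2.033 + 1.9651 - 3.2926 = 0.7055 bits


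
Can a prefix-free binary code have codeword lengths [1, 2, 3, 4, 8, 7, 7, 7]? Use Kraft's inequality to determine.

Kraft inequality: Σ 2^(-l_i) ≤ 1 for prefix-free code
Calculating: 2^(-1) + 2^(-2) + 2^(-3) + 2^(-4) + 2^(-8) + 2^(-7) + 2^(-7) + 2^(-7)
= 0.5 + 0.25 + 0.125 + 0.0625 + 0.00390625 + 0.0078125 + 0.0078125 + 0.0078125
= 0.9648
Since 0.9648 ≤ 1, prefix-free code exists


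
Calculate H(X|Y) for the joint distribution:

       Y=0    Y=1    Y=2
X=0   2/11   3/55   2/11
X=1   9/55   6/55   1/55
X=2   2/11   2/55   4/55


H(X|Y) = Σ_y p(y) H(X|Y=y)
  p(Y=0) = 29/55, H(X|Y=0) = 1.5832
  p(Y=1) = 1/5, H(X|Y=1) = 1.4354
  p(Y=2) = 3/11, H(X|Y=2) = 1.1589
H(X|Y) = 0.5273×1.5832 + 0.2000×1.4354 + 0.2727×1.1589 = 1.4379 bits


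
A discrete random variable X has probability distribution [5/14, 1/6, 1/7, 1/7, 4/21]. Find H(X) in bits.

H(X) = -Σ p(x) log₂ p(x)
  -5/14 × log₂(5/14) = 0.5305
  -1/6 × log₂(1/6) = 0.4308
  -1/7 × log₂(1/7) = 0.4011
  -1/7 × log₂(1/7) = 0.4011
  -4/21 × log₂(4/21) = 0.4557
H(X) = 2.2191 bits


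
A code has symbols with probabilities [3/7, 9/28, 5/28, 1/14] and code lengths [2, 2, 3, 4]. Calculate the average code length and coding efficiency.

Average length L = Σ p_i × l_i = 2.3214 bits
Entropy H = 1.7660 bits
Efficiency η = H/L × 100% = 76.07%


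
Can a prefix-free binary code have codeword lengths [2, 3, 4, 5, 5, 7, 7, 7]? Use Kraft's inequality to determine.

Kraft inequality: Σ 2^(-l_i) ≤ 1 for prefix-free code
Calculating: 2^(-2) + 2^(-3) + 2^(-4) + 2^(-5) + 2^(-5) + 2^(-7) + 2^(-7) + 2^(-7)
= 0.25 + 0.125 + 0.0625 + 0.03125 + 0.03125 + 0.0078125 + 0.0078125 + 0.0078125
= 0.5234
Since 0.5234 ≤ 1, prefix-free code exists


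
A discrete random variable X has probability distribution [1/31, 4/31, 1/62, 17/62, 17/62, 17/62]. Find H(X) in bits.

H(X) = -Σ p(x) log₂ p(x)
  -1/31 × log₂(1/31) = 0.1598
  -4/31 × log₂(4/31) = 0.3812
  -1/62 × log₂(1/62) = 0.0960
  -17/62 × log₂(17/62) = 0.5118
  -17/62 × log₂(17/62) = 0.5118
  -17/62 × log₂(17/62) = 0.5118
H(X) = 2.1726 bits


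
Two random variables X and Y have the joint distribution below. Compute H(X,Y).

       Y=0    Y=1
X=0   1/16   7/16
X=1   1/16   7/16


H(X,Y) = -Σ p(x,y) log₂ p(x,y)
  p(0,0)=1/16: -0.0625 × log₂(0.0625) = 0.2500
  p(0,1)=7/16: -0.4375 × log₂(0.4375) = 0.5218
  p(1,0)=1/16: -0.0625 × log₂(0.0625) = 0.2500
  p(1,1)=7/16: -0.4375 × log₂(0.4375) = 0.5218
H(X,Y) = 1.5436 bits


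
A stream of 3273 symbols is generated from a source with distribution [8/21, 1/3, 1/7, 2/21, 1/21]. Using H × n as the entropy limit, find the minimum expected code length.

Entropy H = 1.9920 bits/symbol
Minimum bits = H × n = 1.9920 × 3273
= 6519.86 bits


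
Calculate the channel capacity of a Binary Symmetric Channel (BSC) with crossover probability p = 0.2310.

For BSC with error probability p:
C = 1 - H(p) where H(p) is binary entropy
H(0.2310) = -0.2310 × log₂(0.2310) - 0.7690 × log₂(0.7690)
H(p) = 0.7798
C = 1 - 0.7798 = 0.2202 bits/use


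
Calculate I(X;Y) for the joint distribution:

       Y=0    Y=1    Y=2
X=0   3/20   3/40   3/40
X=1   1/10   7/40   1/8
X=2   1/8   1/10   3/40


H(X) = 1.5710, H(Y) = 1.5729, H(X,Y) = 3.1058
I(X;Y) = H(X) + H(Y) - H(X,Y) = 0.0381 bits


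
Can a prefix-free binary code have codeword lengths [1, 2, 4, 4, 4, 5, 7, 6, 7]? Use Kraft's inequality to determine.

Kraft inequality: Σ 2^(-l_i) ≤ 1 for prefix-free code
Calculating: 2^(-1) + 2^(-2) + 2^(-4) + 2^(-4) + 2^(-4) + 2^(-5) + 2^(-7) + 2^(-6) + 2^(-7)
= 0.5 + 0.25 + 0.0625 + 0.0625 + 0.0625 + 0.03125 + 0.0078125 + 0.015625 + 0.0078125
= 1.0000
Since 1.0000 ≤ 1, prefix-free code exists


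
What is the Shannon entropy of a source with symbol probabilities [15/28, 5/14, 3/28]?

H(X) = -Σ p(x) log₂ p(x)
  -15/28 × log₂(15/28) = 0.4824
  -5/14 × log₂(5/14) = 0.5305
  -3/28 × log₂(3/28) = 0.3453
H(X) = 1.3582 bits


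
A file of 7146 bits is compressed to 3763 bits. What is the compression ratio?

Compression ratio = Original / Compressed
= 7146 / 3763 = 1.90:1


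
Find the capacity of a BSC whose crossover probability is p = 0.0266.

For BSC with error probability p:
C = 1 - H(p) where H(p) is binary entropy
H(0.0266) = -0.0266 × log₂(0.0266) - 0.9734 × log₂(0.9734)
H(p) = 0.1770
C = 1 - 0.1770 = 0.8230 bits/use


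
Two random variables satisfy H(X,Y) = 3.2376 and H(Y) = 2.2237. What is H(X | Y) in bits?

Chain rule: H(X,Y) = H(X|Y) + H(Y)
H(X|Y) = H(X,Y) - H(Y) = 3.2376 - 2.2237 = 1.0139 bits


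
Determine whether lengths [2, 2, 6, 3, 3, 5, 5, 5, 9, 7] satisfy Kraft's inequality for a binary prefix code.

Kraft inequality: Σ 2^(-l_i) ≤ 1 for prefix-free code
Calculating: 2^(-2) + 2^(-2) + 2^(-6) + 2^(-3) + 2^(-3) + 2^(-5) + 2^(-5) + 2^(-5) + 2^(-9) + 2^(-7)
= 0.25 + 0.25 + 0.015625 + 0.125 + 0.125 + 0.03125 + 0.03125 + 0.03125 + 0.001953125 + 0.0078125
= 0.8691
Since 0.8691 ≤ 1, prefix-free code exists


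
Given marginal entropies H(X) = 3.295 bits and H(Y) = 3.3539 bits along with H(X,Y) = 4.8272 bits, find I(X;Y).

I(X;Y) = H(X) + H(Y) - H(X,Y)
I(X;Y) = 3.295 + 3.3539 - 4.8272 = 1.8217 bits


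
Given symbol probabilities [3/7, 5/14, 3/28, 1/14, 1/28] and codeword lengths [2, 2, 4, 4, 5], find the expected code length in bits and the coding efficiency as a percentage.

Average length L = Σ p_i × l_i = 2.4643 bits
Entropy H = 1.8433 bits
Efficiency η = H/L × 100% = 74.80%


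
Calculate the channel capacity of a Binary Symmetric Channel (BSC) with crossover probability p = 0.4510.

For BSC with error probability p:
C = 1 - H(p) where H(p) is binary entropy
H(0.4510) = -0.4510 × log₂(0.4510) - 0.5490 × log₂(0.5490)
H(p) = 0.9931
C = 1 - 0.9931 = 0.0069 bits/use


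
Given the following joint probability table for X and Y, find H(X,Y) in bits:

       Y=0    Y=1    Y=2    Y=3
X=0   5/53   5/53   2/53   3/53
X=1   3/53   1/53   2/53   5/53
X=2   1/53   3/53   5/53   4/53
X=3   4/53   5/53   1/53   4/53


H(X,Y) = -Σ p(x,y) log₂ p(x,y)
  p(0,0)=5/53: -0.0943 × log₂(0.0943) = 0.3213
  p(0,1)=5/53: -0.0943 × log₂(0.0943) = 0.3213
  p(0,2)=2/53: -0.0377 × log₂(0.0377) = 0.1784
  p(0,3)=3/53: -0.0566 × log₂(0.0566) = 0.2345
  p(1,0)=3/53: -0.0566 × log₂(0.0566) = 0.2345
  p(1,1)=1/53: -0.0189 × log₂(0.0189) = 0.1081
  p(1,2)=2/53: -0.0377 × log₂(0.0377) = 0.1784
  p(1,3)=5/53: -0.0943 × log₂(0.0943) = 0.3213
  p(2,0)=1/53: -0.0189 × log₂(0.0189) = 0.1081
  p(2,1)=3/53: -0.0566 × log₂(0.0566) = 0.2345
  p(2,2)=5/53: -0.0943 × log₂(0.0943) = 0.3213
  p(2,3)=4/53: -0.0755 × log₂(0.0755) = 0.2814
  p(3,0)=4/53: -0.0755 × log₂(0.0755) = 0.2814
  p(3,1)=5/53: -0.0943 × log₂(0.0943) = 0.3213
  p(3,2)=1/53: -0.0189 × log₂(0.0189) = 0.1081
  p(3,3)=4/53: -0.0755 × log₂(0.0755) = 0.2814
H(X,Y) = 3.8352 bits


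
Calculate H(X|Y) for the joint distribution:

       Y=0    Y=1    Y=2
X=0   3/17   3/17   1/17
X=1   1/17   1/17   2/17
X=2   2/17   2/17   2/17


H(X|Y) = Σ_y p(y) H(X|Y=y)
  p(Y=0) = 6/17, H(X|Y=0) = 1.4591
  p(Y=1) = 6/17, H(X|Y=1) = 1.4591
  p(Y=2) = 5/17, H(X|Y=2) = 1.5219
H(X|Y) = 0.3529×1.4591 + 0.3529×1.4591 + 0.2941×1.5219 = 1.4776 bits


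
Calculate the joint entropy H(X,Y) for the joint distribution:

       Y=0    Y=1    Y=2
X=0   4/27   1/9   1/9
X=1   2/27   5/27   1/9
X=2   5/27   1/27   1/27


H(X,Y) = -Σ p(x,y) log₂ p(x,y)
  p(0,0)=4/27: -0.1481 × log₂(0.1481) = 0.4081
  p(0,1)=1/9: -0.1111 × log₂(0.1111) = 0.3522
  p(0,2)=1/9: -0.1111 × log₂(0.1111) = 0.3522
  p(1,0)=2/27: -0.0741 × log₂(0.0741) = 0.2781
  p(1,1)=5/27: -0.1852 × log₂(0.1852) = 0.4505
  p(1,2)=1/9: -0.1111 × log₂(0.1111) = 0.3522
  p(2,0)=5/27: -0.1852 × log₂(0.1852) = 0.4505
  p(2,1)=1/27: -0.0370 × log₂(0.0370) = 0.1761
  p(2,2)=1/27: -0.0370 × log₂(0.0370) = 0.1761
H(X,Y) = 2.9962 bits


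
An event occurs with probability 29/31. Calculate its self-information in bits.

Information content I(x) = -log₂(p(x))
I = -log₂(29/31) = -log₂(0.9355)
I = 0.0962 bits


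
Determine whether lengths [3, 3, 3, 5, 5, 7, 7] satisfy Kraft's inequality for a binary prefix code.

Kraft inequality: Σ 2^(-l_i) ≤ 1 for prefix-free code
Calculating: 2^(-3) + 2^(-3) + 2^(-3) + 2^(-5) + 2^(-5) + 2^(-7) + 2^(-7)
= 0.125 + 0.125 + 0.125 + 0.03125 + 0.03125 + 0.0078125 + 0.0078125
= 0.4531
Since 0.4531 ≤ 1, prefix-free code exists


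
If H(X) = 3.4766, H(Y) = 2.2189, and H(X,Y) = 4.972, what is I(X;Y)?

I(X;Y) = H(X) + H(Y) - H(X,Y)
I(X;Y) = 3.4766 + 2.2189 - 4.972 = 0.7235 bits


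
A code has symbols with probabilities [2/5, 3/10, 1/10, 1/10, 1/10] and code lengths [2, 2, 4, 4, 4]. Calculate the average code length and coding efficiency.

Average length L = Σ p_i × l_i = 2.6000 bits
Entropy H = 2.0464 bits
Efficiency η = H/L × 100% = 78.71%


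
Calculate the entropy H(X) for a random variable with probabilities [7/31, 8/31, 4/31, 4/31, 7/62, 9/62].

H(X) = -Σ p(x) log₂ p(x)
  -7/31 × log₂(7/31) = 0.4848
  -8/31 × log₂(8/31) = 0.5043
  -4/31 × log₂(4/31) = 0.3812
  -4/31 × log₂(4/31) = 0.3812
  -7/62 × log₂(7/62) = 0.3553
  -9/62 × log₂(9/62) = 0.4042
H(X) = 2.5109 bits


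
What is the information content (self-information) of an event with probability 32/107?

Information content I(x) = -log₂(p(x))
I = -log₂(32/107) = -log₂(0.2991)
I = 1.7415 bits


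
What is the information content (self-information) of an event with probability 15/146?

Information content I(x) = -log₂(p(x))
I = -log₂(15/146) = -log₂(0.1027)
I = 3.2829 bits


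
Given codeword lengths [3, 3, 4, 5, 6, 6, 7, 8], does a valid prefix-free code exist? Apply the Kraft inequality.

Kraft inequality: Σ 2^(-l_i) ≤ 1 for prefix-free code
Calculating: 2^(-3) + 2^(-3) + 2^(-4) + 2^(-5) + 2^(-6) + 2^(-6) + 2^(-7) + 2^(-8)
= 0.125 + 0.125 + 0.0625 + 0.03125 + 0.015625 + 0.015625 + 0.0078125 + 0.00390625
= 0.3867
Since 0.3867 ≤ 1, prefix-free code exists


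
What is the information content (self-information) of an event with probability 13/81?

Information content I(x) = -log₂(p(x))
I = -log₂(13/81) = -log₂(0.1605)
I = 2.6394 bits


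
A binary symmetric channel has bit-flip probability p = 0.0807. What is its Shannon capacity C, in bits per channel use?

For BSC with error probability p:
C = 1 - H(p) where H(p) is binary entropy
H(0.0807) = -0.0807 × log₂(0.0807) - 0.9193 × log₂(0.9193)
H(p) = 0.4046
C = 1 - 0.4046 = 0.5954 bits/use


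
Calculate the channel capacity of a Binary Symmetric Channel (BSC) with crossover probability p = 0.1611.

For BSC with error probability p:
C = 1 - H(p) where H(p) is binary entropy
H(0.1611) = -0.1611 × log₂(0.1611) - 0.8389 × log₂(0.8389)
H(p) = 0.6369
C = 1 - 0.6369 = 0.3631 bits/use


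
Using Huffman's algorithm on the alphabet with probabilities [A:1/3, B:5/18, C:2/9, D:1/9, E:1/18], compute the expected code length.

Huffman tree construction:
Combine smallest probabilities repeatedly
Resulting codes:
  A: 11 (length 2)
  B: 10 (length 2)
  C: 01 (length 2)
  D: 001 (length 3)
  E: 000 (length 3)
Average length = Σ p(s) × length(s) = 2.1667 bits


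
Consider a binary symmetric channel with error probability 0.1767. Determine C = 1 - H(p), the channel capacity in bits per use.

For BSC with error probability p:
C = 1 - H(p) where H(p) is binary entropy
H(0.1767) = -0.1767 × log₂(0.1767) - 0.8233 × log₂(0.8233)
H(p) = 0.6728
C = 1 - 0.6728 = 0.3272 bits/use


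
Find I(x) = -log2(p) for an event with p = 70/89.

Information content I(x) = -log₂(p(x))
I = -log₂(70/89) = -log₂(0.7865)
I = 0.3465 bits


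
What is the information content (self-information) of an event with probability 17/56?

Information content I(x) = -log₂(p(x))
I = -log₂(17/56) = -log₂(0.3036)
I = 1.7199 bits


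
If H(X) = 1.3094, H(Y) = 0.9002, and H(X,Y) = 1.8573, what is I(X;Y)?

I(X;Y) = H(X) + H(Y) - H(X,Y)
I(X;Y) = 1.3094 + 0.9002 - 1.8573 = 0.3523 bits


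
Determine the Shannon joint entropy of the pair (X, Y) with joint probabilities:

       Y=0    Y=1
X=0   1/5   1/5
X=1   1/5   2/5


H(X,Y) = -Σ p(x,y) log₂ p(x,y)
  p(0,0)=1/5: -0.2000 × log₂(0.2000) = 0.4644
  p(0,1)=1/5: -0.2000 × log₂(0.2000) = 0.4644
  p(1,0)=1/5: -0.2000 × log₂(0.2000) = 0.4644
  p(1,1)=2/5: -0.4000 × log₂(0.4000) = 0.5288
H(X,Y) = 1.9219 bits


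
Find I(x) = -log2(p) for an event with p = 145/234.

Information content I(x) = -log₂(p(x))
I = -log₂(145/234) = -log₂(0.6197)
I = 0.6905 bits


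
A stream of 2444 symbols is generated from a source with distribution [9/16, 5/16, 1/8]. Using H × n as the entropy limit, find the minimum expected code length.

Entropy H = 1.3663 bits/symbol
Minimum bits = H × n = 1.3663 × 2444
= 3339.27 bits


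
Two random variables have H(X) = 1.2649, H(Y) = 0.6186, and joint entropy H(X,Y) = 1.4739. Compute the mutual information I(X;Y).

I(X;Y) = H(X) + H(Y) - H(X,Y)
I(X;Y) = 1.2649 + 0.6186 - 1.4739 = 0.4096 bits


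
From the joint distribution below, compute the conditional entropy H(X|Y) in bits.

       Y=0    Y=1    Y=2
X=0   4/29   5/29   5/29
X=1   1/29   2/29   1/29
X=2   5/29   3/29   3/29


H(X|Y) = Σ_y p(y) H(X|Y=y)
  p(Y=0) = 10/29, H(X|Y=0) = 1.3610
  p(Y=1) = 10/29, H(X|Y=1) = 1.4855
  p(Y=2) = 9/29, H(X|Y=2) = 1.3516
H(X|Y) = 0.3448×1.3610 + 0.3448×1.4855 + 0.3103×1.3516 = 1.4010 bits


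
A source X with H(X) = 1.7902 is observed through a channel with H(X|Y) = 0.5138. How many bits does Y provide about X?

I(X;Y) = H(X) - H(X|Y)
I(X;Y) = 1.7902 - 0.5138 = 1.2764 bits


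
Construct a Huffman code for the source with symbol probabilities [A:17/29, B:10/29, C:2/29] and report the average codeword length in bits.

Huffman tree construction:
Combine smallest probabilities repeatedly
Resulting codes:
  A: 1 (length 1)
  B: 01 (length 2)
  C: 00 (length 2)
Average length = Σ p(s) × length(s) = 1.4138 bits


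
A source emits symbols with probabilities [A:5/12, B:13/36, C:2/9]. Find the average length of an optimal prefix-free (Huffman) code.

Huffman tree construction:
Combine smallest probabilities repeatedly
Resulting codes:
  A: 0 (length 1)
  B: 11 (length 2)
  C: 10 (length 2)
Average length = Σ p(s) × length(s) = 1.5833 bits


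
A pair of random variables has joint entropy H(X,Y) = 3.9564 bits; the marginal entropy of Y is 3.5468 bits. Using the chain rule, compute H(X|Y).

Chain rule: H(X,Y) = H(X|Y) + H(Y)
H(X|Y) = H(X,Y) - H(Y) = 3.9564 - 3.5468 = 0.4096 bits


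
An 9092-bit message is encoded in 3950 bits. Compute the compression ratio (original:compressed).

Compression ratio = Original / Compressed
= 9092 / 3950 = 2.30:1


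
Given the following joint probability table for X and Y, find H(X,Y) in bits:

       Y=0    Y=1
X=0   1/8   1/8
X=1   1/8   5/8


H(X,Y) = -Σ p(x,y) log₂ p(x,y)
  p(0,0)=1/8: -0.1250 × log₂(0.1250) = 0.3750
  p(0,1)=1/8: -0.1250 × log₂(0.1250) = 0.3750
  p(1,0)=1/8: -0.1250 × log₂(0.1250) = 0.3750
  p(1,1)=5/8: -0.6250 × log₂(0.6250) = 0.4238
H(X,Y) = 1.5488 bits


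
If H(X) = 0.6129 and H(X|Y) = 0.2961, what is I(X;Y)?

I(X;Y) = H(X) - H(X|Y)
I(X;Y) = 0.6129 - 0.2961 = 0.3168 bits


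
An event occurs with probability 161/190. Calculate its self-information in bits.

Information content I(x) = -log₂(p(x))
I = -log₂(161/190) = -log₂(0.8474)
I = 0.2389 bits


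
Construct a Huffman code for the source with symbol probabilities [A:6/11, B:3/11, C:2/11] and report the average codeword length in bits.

Huffman tree construction:
Combine smallest probabilities repeatedly
Resulting codes:
  A: 1 (length 1)
  B: 01 (length 2)
  C: 00 (length 2)
Average length = Σ p(s) × length(s) = 1.4545 bits


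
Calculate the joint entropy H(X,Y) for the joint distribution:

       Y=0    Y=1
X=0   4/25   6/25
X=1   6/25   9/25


H(X,Y) = -Σ p(x,y) log₂ p(x,y)
  p(0,0)=4/25: -0.1600 × log₂(0.1600) = 0.4230
  p(0,1)=6/25: -0.2400 × log₂(0.2400) = 0.4941
  p(1,0)=6/25: -0.2400 × log₂(0.2400) = 0.4941
  p(1,1)=9/25: -0.3600 × log₂(0.3600) = 0.5306
H(X,Y) = 1.9419 bits


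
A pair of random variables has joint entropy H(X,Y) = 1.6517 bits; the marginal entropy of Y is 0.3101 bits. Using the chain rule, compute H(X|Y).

Chain rule: H(X,Y) = H(X|Y) + H(Y)
H(X|Y) = H(X,Y) - H(Y) = 1.6517 - 0.3101 = 1.3416 bits


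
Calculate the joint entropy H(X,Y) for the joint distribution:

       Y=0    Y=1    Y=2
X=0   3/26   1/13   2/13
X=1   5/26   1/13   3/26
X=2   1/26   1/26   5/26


H(X,Y) = -Σ p(x,y) log₂ p(x,y)
  p(0,0)=3/26: -0.1154 × log₂(0.1154) = 0.3595
  p(0,1)=1/13: -0.0769 × log₂(0.0769) = 0.2846
  p(0,2)=2/13: -0.1538 × log₂(0.1538) = 0.4155
  p(1,0)=5/26: -0.1923 × log₂(0.1923) = 0.4574
  p(1,1)=1/13: -0.0769 × log₂(0.0769) = 0.2846
  p(1,2)=3/26: -0.1154 × log₂(0.1154) = 0.3595
  p(2,0)=1/26: -0.0385 × log₂(0.0385) = 0.1808
  p(2,1)=1/26: -0.0385 × log₂(0.0385) = 0.1808
  p(2,2)=5/26: -0.1923 × log₂(0.1923) = 0.4574
H(X,Y) = 2.9801 bits


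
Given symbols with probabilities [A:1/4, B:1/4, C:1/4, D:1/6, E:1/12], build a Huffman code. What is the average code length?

Huffman tree construction:
Combine smallest probabilities repeatedly
Resulting codes:
  A: 00 (length 2)
  B: 01 (length 2)
  C: 10 (length 2)
  D: 111 (length 3)
  E: 110 (length 3)
Average length = Σ p(s) × length(s) = 2.2500 bits


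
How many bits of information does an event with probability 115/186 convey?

Information content I(x) = -log₂(p(x))
I = -log₂(115/186) = -log₂(0.6183)
I = 0.6937 bits


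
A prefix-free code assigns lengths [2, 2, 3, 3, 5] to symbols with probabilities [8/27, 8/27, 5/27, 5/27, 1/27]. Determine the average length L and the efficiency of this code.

Average length L = Σ p_i × l_i = 2.4815 bits
Entropy H = 2.1171 bits
Efficiency η = H/L × 100% = 85.32%


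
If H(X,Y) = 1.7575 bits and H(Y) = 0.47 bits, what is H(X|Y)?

Chain rule: H(X,Y) = H(X|Y) + H(Y)
H(X|Y) = H(X,Y) - H(Y) = 1.7575 - 0.47 = 1.2875 bits


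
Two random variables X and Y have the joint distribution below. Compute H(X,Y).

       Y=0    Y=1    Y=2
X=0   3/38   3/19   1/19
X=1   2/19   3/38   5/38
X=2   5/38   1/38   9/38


H(X,Y) = -Σ p(x,y) log₂ p(x,y)
  p(0,0)=3/38: -0.0789 × log₂(0.0789) = 0.2892
  p(0,1)=3/19: -0.1579 × log₂(0.1579) = 0.4205
  p(0,2)=1/19: -0.0526 × log₂(0.0526) = 0.2236
  p(1,0)=2/19: -0.1053 × log₂(0.1053) = 0.3419
  p(1,1)=3/38: -0.0789 × log₂(0.0789) = 0.2892
  p(1,2)=5/38: -0.1316 × log₂(0.1316) = 0.3850
  p(2,0)=5/38: -0.1316 × log₂(0.1316) = 0.3850
  p(2,1)=1/38: -0.0263 × log₂(0.0263) = 0.1381
  p(2,2)=9/38: -0.2368 × log₂(0.2368) = 0.4922
H(X,Y) = 2.9646 bits


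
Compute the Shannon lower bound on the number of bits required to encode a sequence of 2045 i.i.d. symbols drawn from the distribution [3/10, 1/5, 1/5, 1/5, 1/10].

Entropy H = 2.2464 bits/symbol
Minimum bits = H × n = 2.2464 × 2045
= 4593.97 bits


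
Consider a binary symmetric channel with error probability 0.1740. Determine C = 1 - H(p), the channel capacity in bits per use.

For BSC with error probability p:
C = 1 - H(p) where H(p) is binary entropy
H(0.1740) = -0.1740 × log₂(0.1740) - 0.8260 × log₂(0.8260)
H(p) = 0.6668
C = 1 - 0.6668 = 0.3332 bits/use


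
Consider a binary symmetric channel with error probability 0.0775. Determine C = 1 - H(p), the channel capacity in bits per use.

For BSC with error probability p:
C = 1 - H(p) where H(p) is binary entropy
H(0.0775) = -0.0775 × log₂(0.0775) - 0.9225 × log₂(0.9225)
H(p) = 0.3933
C = 1 - 0.3933 = 0.6067 bits/use


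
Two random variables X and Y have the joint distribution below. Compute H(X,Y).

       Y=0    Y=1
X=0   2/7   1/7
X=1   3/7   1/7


H(X,Y) = -Σ p(x,y) log₂ p(x,y)
  p(0,0)=2/7: -0.2857 × log₂(0.2857) = 0.5164
  p(0,1)=1/7: -0.1429 × log₂(0.1429) = 0.4011
  p(1,0)=3/7: -0.4286 × log₂(0.4286) = 0.5239
  p(1,1)=1/7: -0.1429 × log₂(0.1429) = 0.4011
H(X,Y) = 1.8424 bits


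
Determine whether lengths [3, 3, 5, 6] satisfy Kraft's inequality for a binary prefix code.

Kraft inequality: Σ 2^(-l_i) ≤ 1 for prefix-free code
Calculating: 2^(-3) + 2^(-3) + 2^(-5) + 2^(-6)
= 0.125 + 0.125 + 0.03125 + 0.015625
= 0.2969
Since 0.2969 ≤ 1, prefix-free code exists


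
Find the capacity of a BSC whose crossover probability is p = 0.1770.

For BSC with error probability p:
C = 1 - H(p) where H(p) is binary entropy
H(0.1770) = -0.1770 × log₂(0.1770) - 0.8230 × log₂(0.8230)
H(p) = 0.6735
C = 1 - 0.6735 = 0.3265 bits/use


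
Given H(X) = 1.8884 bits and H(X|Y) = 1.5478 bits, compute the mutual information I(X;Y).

I(X;Y) = H(X) - H(X|Y)
I(X;Y) = 1.8884 - 1.5478 = 0.3406 bits


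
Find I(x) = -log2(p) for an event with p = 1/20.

Information content I(x) = -log₂(p(x))
I = -log₂(1/20) = -log₂(0.0500)
I = 4.3219 bits


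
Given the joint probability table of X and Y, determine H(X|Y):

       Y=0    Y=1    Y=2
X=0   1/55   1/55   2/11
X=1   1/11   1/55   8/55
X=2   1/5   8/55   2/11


H(X|Y) = Σ_y p(y) H(X|Y=y)
  p(Y=0) = 17/55, H(X|Y=0) = 1.1661
  p(Y=1) = 2/11, H(X|Y=1) = 0.9219
  p(Y=2) = 28/55, H(X|Y=2) = 1.5774
H(X|Y) = 0.3091×1.1661 + 0.1818×0.9219 + 0.5091×1.5774 = 1.3311 bits


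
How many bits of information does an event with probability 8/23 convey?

Information content I(x) = -log₂(p(x))
I = -log₂(8/23) = -log₂(0.3478)
I = 1.5236 bits


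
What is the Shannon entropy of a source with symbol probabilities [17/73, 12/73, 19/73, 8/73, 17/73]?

H(X) = -Σ p(x) log₂ p(x)
  -17/73 × log₂(17/73) = 0.4896
  -12/73 × log₂(12/73) = 0.4282
  -19/73 × log₂(19/73) = 0.5054
  -8/73 × log₂(8/73) = 0.3496
  -17/73 × log₂(17/73) = 0.4896
H(X) = 2.2624 bits


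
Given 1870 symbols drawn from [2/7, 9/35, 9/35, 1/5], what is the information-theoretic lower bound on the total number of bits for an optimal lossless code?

Entropy H = 1.9884 bits/symbol
Minimum bits = H × n = 1.9884 × 1870
= 3718.39 bits


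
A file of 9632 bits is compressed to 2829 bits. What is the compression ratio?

Compression ratio = Original / Compressed
= 9632 / 2829 = 3.40:1


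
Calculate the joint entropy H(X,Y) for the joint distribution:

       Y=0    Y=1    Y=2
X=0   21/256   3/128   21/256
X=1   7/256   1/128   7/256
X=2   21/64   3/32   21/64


H(X,Y) = -Σ p(x,y) log₂ p(x,y)
  p(0,0)=21/256: -0.0820 × log₂(0.0820) = 0.2959
  p(0,1)=3/128: -0.0234 × log₂(0.0234) = 0.1269
  p(0,2)=21/256: -0.0820 × log₂(0.0820) = 0.2959
  p(1,0)=7/256: -0.0273 × log₂(0.0273) = 0.1420
  p(1,1)=1/128: -0.0078 × log₂(0.0078) = 0.0547
  p(1,2)=7/256: -0.0273 × log₂(0.0273) = 0.1420
  p(2,0)=21/64: -0.3281 × log₂(0.3281) = 0.5275
  p(2,1)=3/32: -0.0938 × log₂(0.0938) = 0.3202
  p(2,2)=21/64: -0.3281 × log₂(0.3281) = 0.5275
H(X,Y) = 2.4327 bits


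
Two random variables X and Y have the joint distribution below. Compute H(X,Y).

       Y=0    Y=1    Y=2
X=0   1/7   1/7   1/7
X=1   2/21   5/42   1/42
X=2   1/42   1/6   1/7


H(X,Y) = -Σ p(x,y) log₂ p(x,y)
  p(0,0)=1/7: -0.1429 × log₂(0.1429) = 0.4011
  p(0,1)=1/7: -0.1429 × log₂(0.1429) = 0.4011
  p(0,2)=1/7: -0.1429 × log₂(0.1429) = 0.4011
  p(1,0)=2/21: -0.0952 × log₂(0.0952) = 0.3231
  p(1,1)=5/42: -0.1190 × log₂(0.1190) = 0.3655
  p(1,2)=1/42: -0.0238 × log₂(0.0238) = 0.1284
  p(2,0)=1/42: -0.0238 × log₂(0.0238) = 0.1284
  p(2,1)=1/6: -0.1667 × log₂(0.1667) = 0.4308
  p(2,2)=1/7: -0.1429 × log₂(0.1429) = 0.4011
H(X,Y) = 2.9804 bits


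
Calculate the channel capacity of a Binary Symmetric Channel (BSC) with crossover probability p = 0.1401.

For BSC with error probability p:
C = 1 - H(p) where H(p) is binary entropy
H(0.1401) = -0.1401 × log₂(0.1401) - 0.8599 × log₂(0.8599)
H(p) = 0.5845
C = 1 - 0.5845 = 0.4155 bits/use


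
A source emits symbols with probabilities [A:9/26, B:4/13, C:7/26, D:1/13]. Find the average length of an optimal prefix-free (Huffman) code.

Huffman tree construction:
Combine smallest probabilities repeatedly
Resulting codes:
  A: 11 (length 2)
  B: 10 (length 2)
  C: 01 (length 2)
  D: 00 (length 2)
Average length = Σ p(s) × length(s) = 2.0000 bits


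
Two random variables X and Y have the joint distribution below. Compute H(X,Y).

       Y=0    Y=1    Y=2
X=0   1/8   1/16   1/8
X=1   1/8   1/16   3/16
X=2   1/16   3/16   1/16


H(X,Y) = -Σ p(x,y) log₂ p(x,y)
  p(0,0)=1/8: -0.1250 × log₂(0.1250) = 0.3750
  p(0,1)=1/16: -0.0625 × log₂(0.0625) = 0.2500
  p(0,2)=1/8: -0.1250 × log₂(0.1250) = 0.3750
  p(1,0)=1/8: -0.1250 × log₂(0.1250) = 0.3750
  p(1,1)=1/16: -0.0625 × log₂(0.0625) = 0.2500
  p(1,2)=3/16: -0.1875 × log₂(0.1875) = 0.4528
  p(2,0)=1/16: -0.0625 × log₂(0.0625) = 0.2500
  p(2,1)=3/16: -0.1875 × log₂(0.1875) = 0.4528
  p(2,2)=1/16: -0.0625 × log₂(0.0625) = 0.2500
H(X,Y) = 3.0306 bits


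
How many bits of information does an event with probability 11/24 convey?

Information content I(x) = -log₂(p(x))
I = -log₂(11/24) = -log₂(0.4583)
I = 1.1255 bits


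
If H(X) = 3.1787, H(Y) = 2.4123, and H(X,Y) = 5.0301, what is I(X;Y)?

I(X;Y) = H(X) + H(Y) - H(X,Y)
I(X;Y) = 3.1787 + 2.4123 - 5.0301 = 0.5609 bits


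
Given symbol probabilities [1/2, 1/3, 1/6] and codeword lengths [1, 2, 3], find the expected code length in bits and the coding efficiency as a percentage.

Average length L = Σ p_i × l_i = 1.6667 bits
Entropy H = 1.4591 bits
Efficiency η = H/L × 100% = 87.55%


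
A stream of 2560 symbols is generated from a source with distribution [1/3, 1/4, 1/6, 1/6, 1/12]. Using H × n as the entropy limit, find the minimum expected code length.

Entropy H = 2.1887 bits/symbol
Minimum bits = H × n = 2.1887 × 2560
= 5603.13 bits


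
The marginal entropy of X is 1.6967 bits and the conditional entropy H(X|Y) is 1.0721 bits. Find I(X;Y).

I(X;Y) = H(X) - H(X|Y)
I(X;Y) = 1.6967 - 1.0721 = 0.6246 bits


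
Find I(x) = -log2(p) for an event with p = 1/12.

Information content I(x) = -log₂(p(x))
I = -log₂(1/12) = -log₂(0.0833)
I = 3.5850 bits


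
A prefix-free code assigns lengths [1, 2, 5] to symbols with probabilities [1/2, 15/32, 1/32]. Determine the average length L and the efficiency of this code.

Average length L = Σ p_i × l_i = 1.5938 bits
Entropy H = 1.1686 bits
Efficiency η = H/L × 100% = 73.33%


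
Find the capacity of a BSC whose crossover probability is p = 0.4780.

For BSC with error probability p:
C = 1 - H(p) where H(p) is binary entropy
H(0.4780) = -0.4780 × log₂(0.4780) - 0.5220 × log₂(0.5220)
H(p) = 0.9986
C = 1 - 0.9986 = 0.0014 bits/use


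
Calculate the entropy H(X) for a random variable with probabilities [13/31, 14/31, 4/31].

H(X) = -Σ p(x) log₂ p(x)
  -13/31 × log₂(13/31) = 0.5258
  -14/31 × log₂(14/31) = 0.5179
  -4/31 × log₂(4/31) = 0.3812
H(X) = 1.4249 bits


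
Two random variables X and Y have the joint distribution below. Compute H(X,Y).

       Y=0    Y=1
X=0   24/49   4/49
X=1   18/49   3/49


H(X,Y) = -Σ p(x,y) log₂ p(x,y)
  p(0,0)=24/49: -0.4898 × log₂(0.4898) = 0.5044
  p(0,1)=4/49: -0.0816 × log₂(0.0816) = 0.2951
  p(1,0)=18/49: -0.3673 × log₂(0.3673) = 0.5307
  p(1,1)=3/49: -0.0612 × log₂(0.0612) = 0.2467
H(X,Y) = 1.5769 bits


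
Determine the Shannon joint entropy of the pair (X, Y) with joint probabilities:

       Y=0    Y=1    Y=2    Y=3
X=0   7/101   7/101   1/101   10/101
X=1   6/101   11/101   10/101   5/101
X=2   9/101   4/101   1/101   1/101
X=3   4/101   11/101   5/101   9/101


H(X,Y) = -Σ p(x,y) log₂ p(x,y)
  p(0,0)=7/101: -0.0693 × log₂(0.0693) = 0.2669
  p(0,1)=7/101: -0.0693 × log₂(0.0693) = 0.2669
  p(0,2)=1/101: -0.0099 × log₂(0.0099) = 0.0659
  p(0,3)=10/101: -0.0990 × log₂(0.0990) = 0.3303
  p(1,0)=6/101: -0.0594 × log₂(0.0594) = 0.2420
  p(1,1)=11/101: -0.1089 × log₂(0.1089) = 0.3484
  p(1,2)=10/101: -0.0990 × log₂(0.0990) = 0.3303
  p(1,3)=5/101: -0.0495 × log₂(0.0495) = 0.2147
  p(2,0)=9/101: -0.0891 × log₂(0.0891) = 0.3108
  p(2,1)=4/101: -0.0396 × log₂(0.0396) = 0.1845
  p(2,2)=1/101: -0.0099 × log₂(0.0099) = 0.0659
  p(2,3)=1/101: -0.0099 × log₂(0.0099) = 0.0659
  p(3,0)=4/101: -0.0396 × log₂(0.0396) = 0.1845
  p(3,1)=11/101: -0.1089 × log₂(0.1089) = 0.3484
  p(3,2)=5/101: -0.0495 × log₂(0.0495) = 0.2147
  p(3,3)=9/101: -0.0891 × log₂(0.0891) = 0.3108
H(X,Y) = 3.7509 bits


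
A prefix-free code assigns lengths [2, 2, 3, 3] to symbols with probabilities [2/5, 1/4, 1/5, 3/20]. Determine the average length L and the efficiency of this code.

Average length L = Σ p_i × l_i = 2.3500 bits
Entropy H = 1.9037 bits
Efficiency η = H/L × 100% = 81.01%


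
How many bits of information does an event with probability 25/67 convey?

Information content I(x) = -log₂(p(x))
I = -log₂(25/67) = -log₂(0.3731)
I = 1.4222 bits


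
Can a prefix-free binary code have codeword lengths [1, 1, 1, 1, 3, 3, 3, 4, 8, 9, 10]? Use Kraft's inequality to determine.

Kraft inequality: Σ 2^(-l_i) ≤ 1 for prefix-free code
Calculating: 2^(-1) + 2^(-1) + 2^(-1) + 2^(-1) + 2^(-3) + 2^(-3) + 2^(-3) + 2^(-4) + 2^(-8) + 2^(-9) + 2^(-10)
= 0.5 + 0.5 + 0.5 + 0.5 + 0.125 + 0.125 + 0.125 + 0.0625 + 0.00390625 + 0.001953125 + 0.0009765625
= 2.4443
Since 2.4443 > 1, prefix-free code does not exist


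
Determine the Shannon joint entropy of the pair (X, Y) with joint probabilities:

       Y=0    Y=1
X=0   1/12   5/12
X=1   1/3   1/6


H(X,Y) = -Σ p(x,y) log₂ p(x,y)
  p(0,0)=1/12: -0.0833 × log₂(0.0833) = 0.2987
  p(0,1)=5/12: -0.4167 × log₂(0.4167) = 0.5263
  p(1,0)=1/3: -0.3333 × log₂(0.3333) = 0.5283
  p(1,1)=1/6: -0.1667 × log₂(0.1667) = 0.4308
H(X,Y) = 1.7842 bits
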